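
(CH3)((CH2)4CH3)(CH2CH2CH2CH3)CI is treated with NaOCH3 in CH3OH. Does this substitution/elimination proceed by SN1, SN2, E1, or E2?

Conditions: a strong base with a tertiary substrate bearing a β-hydrogen.
These conditions are the textbook signature of the E2 pathway.
A strong (often hindered) base removes a β-H in concert with loss of the leaving group — bimolecular elimination.

E2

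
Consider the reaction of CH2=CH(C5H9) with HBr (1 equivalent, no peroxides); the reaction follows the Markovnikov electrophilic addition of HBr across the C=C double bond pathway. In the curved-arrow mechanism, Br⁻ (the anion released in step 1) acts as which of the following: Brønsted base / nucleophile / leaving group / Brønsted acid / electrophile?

Step 3: Nucleophilic attack by Br⁻ on the carbocation completes the addition, giving R–Br.
Br⁻ (the anion released in step 1) donates an electron pair to form a new σ-bond to carbon — it is the nucleophile.

nucleophile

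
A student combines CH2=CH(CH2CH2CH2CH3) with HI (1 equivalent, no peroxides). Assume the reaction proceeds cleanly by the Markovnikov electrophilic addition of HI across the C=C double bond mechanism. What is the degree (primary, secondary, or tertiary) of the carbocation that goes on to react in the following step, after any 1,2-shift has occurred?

Step 1: The π electrons of the C=C bond attack a proton of HI; Markovnikov addition places the new C–H on the less-substituted alkene carbon, so the positive charge ends up on the more-substituted carbon — a secondary carbocation. The H–I bond breaks heterolytically, releasing I⁻.
No single 1,2-shift to an adjacent carbon would give a more-substituted cation, so no rearrangement occurs.

secondary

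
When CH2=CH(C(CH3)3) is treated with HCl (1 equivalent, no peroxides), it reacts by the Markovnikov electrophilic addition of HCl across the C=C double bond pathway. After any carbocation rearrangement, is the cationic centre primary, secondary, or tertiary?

tertiary

Step 1: Electrophilic addition begins with the π(C=C) electrons forming a bond to the proton of HCl. Following Markovnikov's rule, the resulting cation is secondary. The H–Cl bond breaks heterolytically, releasing Cl⁻.
Step 2: Carbocation rearrangement: a 1,2-methyl shift from the adjacent tert-butyl carbon converts the initially-formed secondary cation into the more stable tertiary cation.
The cation rearranges from secondary to tertiary via a 1,2-methyl shift from the adjacent tert-butyl carbon; the tertiary cation is what reacts next.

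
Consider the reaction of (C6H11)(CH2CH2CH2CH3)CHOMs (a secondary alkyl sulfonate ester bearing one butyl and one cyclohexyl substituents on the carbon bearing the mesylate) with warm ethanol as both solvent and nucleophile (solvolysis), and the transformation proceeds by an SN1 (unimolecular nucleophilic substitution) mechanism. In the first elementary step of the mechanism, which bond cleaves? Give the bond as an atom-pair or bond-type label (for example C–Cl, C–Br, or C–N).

Step 1: Ionisation: the C–O σ-bond cleaves heterolytically; both bonding electrons depart with MsO⁻, leaving a secondary carbocation at the α-carbon.
The bond broken in this step is the C–O bond.

C–O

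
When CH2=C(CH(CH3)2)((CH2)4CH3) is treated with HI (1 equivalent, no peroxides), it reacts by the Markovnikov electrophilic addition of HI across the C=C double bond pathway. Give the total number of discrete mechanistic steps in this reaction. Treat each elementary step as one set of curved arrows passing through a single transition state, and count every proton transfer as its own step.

Step 1: Protonation of the alkene by HI: the π bond acts as the nucleophile and picks up H⁺, giving the more stable (Markovnikov) tertiary carbocation. The H–I bond breaks heterolytically, releasing I⁻.
(No 1,2-shift: no single shift to an adjacent carbon would give a more stable cation.)
Step 2: The I⁻ anion donates a lone pair to the carbocation, forming the new C–I σ-bond and giving the neutral alkyl halide.
Total: 2 elementary steps.

2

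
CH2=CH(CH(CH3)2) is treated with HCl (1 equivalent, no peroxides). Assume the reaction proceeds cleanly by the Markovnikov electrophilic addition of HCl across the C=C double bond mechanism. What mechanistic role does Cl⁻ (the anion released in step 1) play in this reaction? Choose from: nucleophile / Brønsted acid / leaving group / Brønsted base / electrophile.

nucleophile

Step 3: Nucleophilic attack by Cl⁻ on the carbocation completes the addition, giving R–Cl.
Cl⁻ (the anion released in step 1) donates an electron pair to form a new σ-bond to carbon — it is the nucleophile.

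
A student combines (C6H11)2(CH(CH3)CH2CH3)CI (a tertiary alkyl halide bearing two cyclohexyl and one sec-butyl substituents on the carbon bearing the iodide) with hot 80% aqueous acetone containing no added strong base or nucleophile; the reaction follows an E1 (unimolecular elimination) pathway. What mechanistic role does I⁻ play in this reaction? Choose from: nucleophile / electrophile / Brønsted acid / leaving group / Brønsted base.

leaving group

Step 1: Ionisation: the C–I σ-bond cleaves heterolytically; both bonding electrons depart with I⁻, leaving a tertiary carbocation at the α-carbon.
I⁻ departs with both electrons of the breaking σ-bond — that is the definition of a leaving group.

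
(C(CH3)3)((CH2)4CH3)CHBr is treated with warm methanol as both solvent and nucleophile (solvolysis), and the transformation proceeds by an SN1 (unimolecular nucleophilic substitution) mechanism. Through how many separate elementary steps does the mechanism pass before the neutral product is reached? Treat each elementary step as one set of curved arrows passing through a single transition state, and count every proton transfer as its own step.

4

Step 1: Unassisted departure of Br⁻ (taking the C–Br bonding pair) generates a secondary carbocation.
Step 2: Carbocation rearrangement: a 1,2-methyl shift from the adjacent tert-butyl carbon converts the initially-formed secondary cation into the more stable tertiary cation.
Step 3: CH3OH donates an oxygen lone pair into the empty p orbital of the cation, giving a protonated ether (an oxonium ion).
Step 4: A second solvent molecule removes the proton on oxygen, giving the neutral ether product.
Total: 4 elementary steps.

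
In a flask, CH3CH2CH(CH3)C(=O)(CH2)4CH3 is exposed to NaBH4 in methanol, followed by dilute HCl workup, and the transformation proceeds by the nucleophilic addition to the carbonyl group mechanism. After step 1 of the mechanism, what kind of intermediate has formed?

Step 1: A lone pair / filled orbital on H⁻ (delivered from BH4⁻) attacks the electrophilic carbonyl carbon; the π(C=O) electrons shift onto oxygen, producing a tetrahedral alkoxide intermediate.
After step 1 the species present is a tetrahedral alkoxide intermediate.

tetrahedral alkoxide intermediate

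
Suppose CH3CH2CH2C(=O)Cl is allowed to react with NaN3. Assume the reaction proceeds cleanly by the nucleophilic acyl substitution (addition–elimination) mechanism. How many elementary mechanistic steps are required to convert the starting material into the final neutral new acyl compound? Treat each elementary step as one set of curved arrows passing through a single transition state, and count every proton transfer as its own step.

2

Step 1: A lone pair on the N of N3⁻ attacks the electrophilic acyl carbon; the π(C=O) electrons move onto oxygen, giving a tetrahedral intermediate.
Step 2: Collapse of the tetrahedral intermediate: the alkoxide oxygen pushes its lone pair back to re-form C=O while Cl⁻ leaves.
Total: 2 elementary steps.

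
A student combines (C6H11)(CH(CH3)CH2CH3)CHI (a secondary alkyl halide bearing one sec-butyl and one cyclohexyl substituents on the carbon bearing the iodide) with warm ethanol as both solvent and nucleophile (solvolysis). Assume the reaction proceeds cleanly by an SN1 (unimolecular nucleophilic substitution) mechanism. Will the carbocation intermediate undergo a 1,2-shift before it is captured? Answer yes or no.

The first-formed carbocation is secondary.
The adjacent sec-butyl carbon already bears 2 other carbon substituents and has a hydrogen to migrate; after a 1,2-hydride shift from that carbon the positive charge sits on a tertiary centre.
Tertiary is more stable than secondary, so the shift occurs.

yes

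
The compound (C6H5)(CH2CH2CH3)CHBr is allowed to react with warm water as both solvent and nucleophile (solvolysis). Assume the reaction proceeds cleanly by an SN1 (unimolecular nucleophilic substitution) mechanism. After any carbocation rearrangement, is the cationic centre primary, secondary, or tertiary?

Step 1: The C–Br bond breaks with both electrons going to the bromide; Br⁻ leaves and a secondary carbocation remains.
No single 1,2-shift to an adjacent carbon would give a more-substituted cation, so no rearrangement occurs.

secondary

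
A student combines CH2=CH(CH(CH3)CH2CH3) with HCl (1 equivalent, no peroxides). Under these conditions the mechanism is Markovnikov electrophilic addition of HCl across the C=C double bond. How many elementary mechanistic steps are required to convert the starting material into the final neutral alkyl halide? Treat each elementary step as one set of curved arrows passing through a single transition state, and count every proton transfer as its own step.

3

Step 1: Protonation of the alkene by HCl: the π bond acts as the nucleophile and picks up H⁺, giving the more stable (Markovnikov) secondary carbocation. The H–Cl bond breaks heterolytically, releasing Cl⁻.
Step 2: A hydride (H with its bonding pair) migrates from the adjacent sec-butyl carbon to the cationic centre — a 1,2-hydride shift — upgrading the secondary cation to a tertiary one.
Step 3: Cl⁻ captures the cation: a lone pair on Cl⁻ fills the empty p orbital, producing the alkyl halide product.
Total: 3 elementary steps.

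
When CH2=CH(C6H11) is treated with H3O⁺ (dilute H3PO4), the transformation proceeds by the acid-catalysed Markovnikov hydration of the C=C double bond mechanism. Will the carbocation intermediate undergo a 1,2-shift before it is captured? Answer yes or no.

The first-formed carbocation is secondary.
The adjacent cyclohexyl carbon already bears 2 other carbon substituents and has a hydrogen to migrate; after a 1,2-hydride shift from that carbon the positive charge sits on a tertiary centre.
Tertiary is more stable than secondary, so the shift occurs.

yes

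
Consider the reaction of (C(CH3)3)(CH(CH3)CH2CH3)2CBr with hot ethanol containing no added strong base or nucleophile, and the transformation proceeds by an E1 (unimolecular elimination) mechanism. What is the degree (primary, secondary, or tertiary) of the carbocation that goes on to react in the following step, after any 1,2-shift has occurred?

Step 1: Ionisation: the C–Br σ-bond cleaves heterolytically; both bonding electrons depart with Br⁻, leaving a tertiary carbocation at the α-carbon.
No single 1,2-shift to an adjacent carbon would give a more-substituted cation, so no rearrangement occurs.

tertiary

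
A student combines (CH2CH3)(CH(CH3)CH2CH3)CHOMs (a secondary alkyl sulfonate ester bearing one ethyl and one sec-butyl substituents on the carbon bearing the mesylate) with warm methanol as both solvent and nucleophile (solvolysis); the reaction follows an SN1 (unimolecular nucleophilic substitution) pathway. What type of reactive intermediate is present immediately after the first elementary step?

secondary carbocation

Step 1: Ionisation: the C–O σ-bond cleaves heterolytically; both bonding electrons depart with MsO⁻, leaving a secondary carbocation at the α-carbon.
After step 1 the species present is a secondary carbocation.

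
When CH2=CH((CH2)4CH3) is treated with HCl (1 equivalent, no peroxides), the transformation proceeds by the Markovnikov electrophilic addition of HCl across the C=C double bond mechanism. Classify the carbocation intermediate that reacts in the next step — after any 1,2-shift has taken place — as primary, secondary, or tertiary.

Step 1: Protonation of the alkene by HCl: the π bond acts as the nucleophile and picks up H⁺, giving the more stable (Markovnikov) secondary carbocation. The H–Cl bond breaks heterolytically, releasing Cl⁻.
No single 1,2-shift to an adjacent carbon would give a more-substituted cation, so no rearrangement occurs.

secondary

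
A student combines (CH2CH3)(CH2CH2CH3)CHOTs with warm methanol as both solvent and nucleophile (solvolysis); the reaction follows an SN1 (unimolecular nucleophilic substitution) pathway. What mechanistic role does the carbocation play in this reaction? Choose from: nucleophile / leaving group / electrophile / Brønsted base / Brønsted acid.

Step 2: CH3OH donates an oxygen lone pair into the empty p orbital of the cation, giving a protonated ether (an oxonium ion).
The carbocation accepts an electron pair into an empty or π* orbital — it is the electrophile.

electrophile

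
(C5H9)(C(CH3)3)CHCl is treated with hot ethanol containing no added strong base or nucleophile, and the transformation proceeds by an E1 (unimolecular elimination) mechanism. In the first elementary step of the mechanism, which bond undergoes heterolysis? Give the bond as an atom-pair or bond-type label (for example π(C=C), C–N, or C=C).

Step 1: Rate-determining heterolysis of the C–Cl bond gives Cl⁻ and a secondary carbocation.
The bond broken in this step is the C–Cl bond.

C–Cl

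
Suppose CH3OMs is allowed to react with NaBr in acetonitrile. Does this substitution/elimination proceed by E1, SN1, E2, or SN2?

SN2

Conditions: a methyl substrate with a strong nucleophile in the polar aprotic solvent acetonitrile.
These conditions are the textbook signature of the SN2 pathway.
An unhindered substrate with a strong nucleophile in a polar aprotic solvent favours one-step backside displacement.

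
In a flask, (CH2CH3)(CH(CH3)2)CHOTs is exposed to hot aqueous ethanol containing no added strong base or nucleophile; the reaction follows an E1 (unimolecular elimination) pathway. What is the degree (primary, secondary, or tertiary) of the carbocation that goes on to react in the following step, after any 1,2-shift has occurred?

tertiary

Step 1: Rate-determining heterolysis of the C–O bond gives TsO⁻ and a secondary carbocation.
Step 2: A 1,2-hydride shift from the adjacent isopropyl carbon moves the positive charge from the secondary centre to an adjacent carbon, generating a more stable tertiary carbocation.
The cation rearranges from secondary to tertiary via a 1,2-hydride shift from the adjacent isopropyl carbon; the tertiary cation is what reacts next.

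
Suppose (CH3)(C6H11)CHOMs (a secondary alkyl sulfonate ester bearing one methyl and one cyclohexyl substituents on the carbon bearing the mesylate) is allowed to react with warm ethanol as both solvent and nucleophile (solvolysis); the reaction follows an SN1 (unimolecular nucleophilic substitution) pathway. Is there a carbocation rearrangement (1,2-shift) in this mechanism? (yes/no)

yes

The first-formed carbocation is secondary.
The adjacent cyclohexyl carbon already bears 2 other carbon substituents and has a hydrogen to migrate; after a 1,2-hydride shift from that carbon the positive charge sits on a tertiary centre.
Tertiary is more stable than secondary, so the shift occurs.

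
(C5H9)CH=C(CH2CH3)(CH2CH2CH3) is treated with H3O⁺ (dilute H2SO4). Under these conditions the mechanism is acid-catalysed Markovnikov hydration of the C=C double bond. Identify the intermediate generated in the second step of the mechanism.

oxonium ion

Step 1: Electrophilic addition begins with the π(C=C) electrons forming a bond to the proton of H3O⁺. Following Markovnikov's rule, the resulting cation is tertiary. H2O is released.
Step 2: A lone pair on the oxygen of H2O attacks the carbocation, forming a C–O bond and an oxonium ion (a protonated alcohol).
After step 2 the species present is an oxonium ion.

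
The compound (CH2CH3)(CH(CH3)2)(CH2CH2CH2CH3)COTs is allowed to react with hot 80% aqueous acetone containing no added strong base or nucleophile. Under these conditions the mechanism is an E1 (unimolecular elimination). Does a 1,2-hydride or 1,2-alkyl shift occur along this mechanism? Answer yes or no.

The first-formed carbocation is tertiary.
No single 1,2-shift to an adjacent carbon would produce a more-substituted cation than the one already present, so no rearrangement occurs.

no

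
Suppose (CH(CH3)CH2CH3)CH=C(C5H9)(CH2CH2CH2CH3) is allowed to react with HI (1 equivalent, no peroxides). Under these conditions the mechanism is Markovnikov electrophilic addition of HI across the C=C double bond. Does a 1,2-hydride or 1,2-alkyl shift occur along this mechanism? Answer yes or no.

The first-formed carbocation is tertiary.
No single 1,2-shift to an adjacent carbon would produce a more-substituted cation than the one already present, so no rearrangement occurs.

no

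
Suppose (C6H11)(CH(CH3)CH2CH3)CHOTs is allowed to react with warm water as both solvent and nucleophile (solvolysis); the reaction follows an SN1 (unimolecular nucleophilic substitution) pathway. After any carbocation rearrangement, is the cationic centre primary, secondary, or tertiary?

Step 1: Rate-determining heterolysis of the C–O bond gives TsO⁻ and a secondary carbocation.
Step 2: A 1,2-hydride shift from the adjacent cyclohexyl carbon moves the positive charge from the secondary centre to an adjacent carbon, generating a more stable tertiary carbocation.
The cation rearranges from secondary to tertiary via a 1,2-hydride shift from the adjacent cyclohexyl carbon; the tertiary cation is what reacts next.

tertiary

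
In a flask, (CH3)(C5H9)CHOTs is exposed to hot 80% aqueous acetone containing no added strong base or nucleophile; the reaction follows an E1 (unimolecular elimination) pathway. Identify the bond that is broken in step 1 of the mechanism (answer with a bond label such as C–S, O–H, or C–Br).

Step 1: Unassisted departure of TsO⁻ (taking the C–O bonding pair) generates a secondary carbocation.
The bond broken in this step is the C–O bond.

C–O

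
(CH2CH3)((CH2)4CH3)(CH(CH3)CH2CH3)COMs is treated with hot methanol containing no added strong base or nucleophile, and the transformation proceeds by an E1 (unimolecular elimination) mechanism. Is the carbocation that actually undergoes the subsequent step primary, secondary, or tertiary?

tertiary

Step 1: The C–O bond breaks with both electrons going to the mesylate; MsO⁻ leaves and a tertiary carbocation remains.
No single 1,2-shift to an adjacent carbon would give a more-substituted cation, so no rearrangement occurs.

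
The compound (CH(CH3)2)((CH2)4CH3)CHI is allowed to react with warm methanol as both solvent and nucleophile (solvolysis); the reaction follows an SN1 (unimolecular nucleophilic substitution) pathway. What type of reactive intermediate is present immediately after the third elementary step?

Step 1: Ionisation: the C–I σ-bond cleaves heterolytically; both bonding electrons depart with I⁻, leaving a secondary carbocation at the α-carbon.
Step 2: Carbocation rearrangement: a 1,2-hydride shift from the adjacent isopropyl carbon converts the initially-formed secondary cation into the more stable tertiary cation.
Step 3: Nucleophilic capture: the oxygen of CH3OH bonds to the cationic carbon, producing an oxonium-ion intermediate.
After step 3 the species present is an oxonium ion.

oxonium ion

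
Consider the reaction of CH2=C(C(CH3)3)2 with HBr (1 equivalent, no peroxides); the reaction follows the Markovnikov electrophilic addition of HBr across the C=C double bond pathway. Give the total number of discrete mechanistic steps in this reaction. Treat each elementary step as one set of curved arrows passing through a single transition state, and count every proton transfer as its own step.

2

Step 1: Electrophilic addition begins with the π(C=C) electrons forming a bond to the proton of HBr. Following Markovnikov's rule, the resulting cation is tertiary. The H–Br bond breaks heterolytically, releasing Br⁻.
(No 1,2-shift: no single shift to an adjacent carbon would give a more stable cation.)
Step 2: Br⁻ captures the cation: a lone pair on Br⁻ fills the empty p orbital, producing the alkyl halide product.
Total: 2 elementary steps.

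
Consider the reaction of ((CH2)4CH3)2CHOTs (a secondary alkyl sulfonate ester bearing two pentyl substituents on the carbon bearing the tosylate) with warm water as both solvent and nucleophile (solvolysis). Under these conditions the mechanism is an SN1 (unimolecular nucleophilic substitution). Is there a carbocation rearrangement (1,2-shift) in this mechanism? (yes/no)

The first-formed carbocation is secondary.
No single 1,2-shift to an adjacent carbon would produce a more-substituted cation than the one already present, so no rearrangement occurs.

no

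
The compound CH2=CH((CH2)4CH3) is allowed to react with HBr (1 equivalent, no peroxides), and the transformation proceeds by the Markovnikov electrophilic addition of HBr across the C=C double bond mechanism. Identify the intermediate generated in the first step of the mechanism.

Step 1: Protonation of the alkene by HBr: the π bond acts as the nucleophile and picks up H⁺, giving the more stable (Markovnikov) secondary carbocation. The H–Br bond breaks heterolytically, releasing Br⁻.
After step 1 the species present is a secondary carbocation.

secondary carbocation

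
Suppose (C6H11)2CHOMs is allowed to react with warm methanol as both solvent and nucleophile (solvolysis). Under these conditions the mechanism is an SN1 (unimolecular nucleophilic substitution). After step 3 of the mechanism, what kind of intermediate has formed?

Step 1: The C–O bond breaks with both electrons going to the mesylate; MsO⁻ leaves and a secondary carbocation remains.
Step 2: A hydride (H with its bonding pair) migrates from the adjacent cyclohexyl carbon to the cationic centre — a 1,2-hydride shift — upgrading the secondary cation to a tertiary one.
Step 3: A lone pair on the oxygen of CH3OH attacks the carbocation, forming a new C–O σ-bond and an oxonium ion.
After step 3 the species present is an oxonium ion.

oxonium ion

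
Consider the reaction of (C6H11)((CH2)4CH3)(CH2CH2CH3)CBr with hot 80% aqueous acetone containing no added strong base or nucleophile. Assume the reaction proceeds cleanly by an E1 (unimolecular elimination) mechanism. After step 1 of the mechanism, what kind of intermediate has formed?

tertiary carbocation

Step 1: Ionisation: the C–Br σ-bond cleaves heterolytically; both bonding electrons depart with Br⁻, leaving a tertiary carbocation at the α-carbon.
After step 1 the species present is a tertiary carbocation.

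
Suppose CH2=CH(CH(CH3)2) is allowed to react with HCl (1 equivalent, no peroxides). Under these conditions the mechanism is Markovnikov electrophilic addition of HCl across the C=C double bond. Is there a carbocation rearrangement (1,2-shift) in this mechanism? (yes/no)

The first-formed carbocation is secondary.
The adjacent isopropyl carbon already bears 2 other carbon substituents and has a hydrogen to migrate; after a 1,2-hydride shift from that carbon the positive charge sits on a tertiary centre.
Tertiary is more stable than secondary, so the shift occurs.

yes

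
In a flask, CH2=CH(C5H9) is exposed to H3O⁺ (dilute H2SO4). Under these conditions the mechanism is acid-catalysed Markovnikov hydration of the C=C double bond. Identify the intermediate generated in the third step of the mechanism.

Step 1: The π electrons of the C=C bond attack a proton of H3O⁺; Markovnikov addition places the new C–H on the less-substituted alkene carbon, so the positive charge ends up on the more-substituted carbon — a secondary carbocation. H2O is released.
Step 2: Carbocation rearrangement: a 1,2-hydride shift from the adjacent cyclopentyl carbon converts the initially-formed secondary cation into the more stable tertiary cation.
Step 3: Nucleophilic capture of the cation by H2O produces the protonated alcohol (an oxonium ion).
After step 3 the species present is an oxonium ion.

oxonium ion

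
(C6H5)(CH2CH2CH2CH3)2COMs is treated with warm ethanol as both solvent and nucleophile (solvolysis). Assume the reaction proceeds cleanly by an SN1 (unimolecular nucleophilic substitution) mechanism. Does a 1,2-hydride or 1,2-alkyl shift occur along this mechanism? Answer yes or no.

no

The first-formed carbocation is tertiary.
No single 1,2-shift to an adjacent carbon would produce a more-substituted cation than the one already present, so no rearrangement occurs.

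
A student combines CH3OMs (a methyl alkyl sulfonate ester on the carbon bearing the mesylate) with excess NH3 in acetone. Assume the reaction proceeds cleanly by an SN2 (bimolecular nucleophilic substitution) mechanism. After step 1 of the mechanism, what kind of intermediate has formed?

ammonium ion

Step 1: A lone pair on the N of NH3 attacks the α-carbon from the back side while the C–O bond breaks; both bonding electrons leave with MsO⁻. The product of this concerted step is an alkylammonium ion.
After step 1 the species present is an ammonium ion.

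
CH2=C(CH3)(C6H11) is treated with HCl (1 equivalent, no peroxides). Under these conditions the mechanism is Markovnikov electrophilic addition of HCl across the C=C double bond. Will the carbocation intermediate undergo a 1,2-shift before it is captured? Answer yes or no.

no

The first-formed carbocation is tertiary.
No single 1,2-shift to an adjacent carbon would produce a more-substituted cation than the one already present, so no rearrangement occurs.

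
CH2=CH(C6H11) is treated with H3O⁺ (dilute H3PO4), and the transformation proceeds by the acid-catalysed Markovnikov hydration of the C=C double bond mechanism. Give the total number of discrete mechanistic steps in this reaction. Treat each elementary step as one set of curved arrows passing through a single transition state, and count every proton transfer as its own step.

4

Step 1: Protonation of the alkene by H3O⁺: the π bond acts as the nucleophile and picks up H⁺, giving the more stable (Markovnikov) secondary carbocation. H2O is released.
Step 2: Carbocation rearrangement: a 1,2-hydride shift from the adjacent cyclohexyl carbon converts the initially-formed secondary cation into the more stable tertiary cation.
Step 3: Water acts as the nucleophile: an oxygen lone pair bonds to the cationic carbon, giving an oxonium-ion intermediate.
Step 4: Deprotonation of the oxonium ion by a water molecule delivers the neutral alcohol and regenerates the acid catalyst.
Total: 4 elementary steps.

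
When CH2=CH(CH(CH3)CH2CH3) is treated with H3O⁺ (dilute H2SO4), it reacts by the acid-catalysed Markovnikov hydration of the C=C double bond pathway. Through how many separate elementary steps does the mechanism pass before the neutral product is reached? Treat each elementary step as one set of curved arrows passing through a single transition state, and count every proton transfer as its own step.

4

Step 1: Electrophilic addition begins with the π(C=C) electrons forming a bond to the proton of H3O⁺. Following Markovnikov's rule, the resulting cation is secondary. H2O is released.
Step 2: A 1,2-hydride shift from the adjacent sec-butyl carbon moves the positive charge from the secondary centre to an adjacent carbon, generating a more stable tertiary carbocation.
Step 3: A lone pair on the oxygen of H2O attacks the carbocation, forming a C–O bond and an oxonium ion (a protonated alcohol).
Step 4: Deprotonation of the oxonium ion by a water molecule delivers the neutral alcohol and regenerates the acid catalyst.
Total: 4 elementary steps.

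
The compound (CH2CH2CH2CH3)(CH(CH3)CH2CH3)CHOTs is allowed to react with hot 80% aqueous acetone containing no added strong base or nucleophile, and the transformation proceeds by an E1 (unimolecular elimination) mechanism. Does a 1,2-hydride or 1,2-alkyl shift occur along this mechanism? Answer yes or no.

yes

The first-formed carbocation is secondary.
The adjacent sec-butyl carbon already bears 2 other carbon substituents and has a hydrogen to migrate; after a 1,2-hydride shift from that carbon the positive charge sits on a tertiary centre.
Tertiary is more stable than secondary, so the shift occurs.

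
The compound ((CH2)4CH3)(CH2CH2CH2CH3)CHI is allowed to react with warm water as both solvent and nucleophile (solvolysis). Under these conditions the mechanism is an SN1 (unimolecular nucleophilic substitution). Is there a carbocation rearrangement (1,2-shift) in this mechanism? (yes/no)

no

The first-formed carbocation is secondary.
No single 1,2-shift to an adjacent carbon would produce a more-substituted cation than the one already present, so no rearrangement occurs.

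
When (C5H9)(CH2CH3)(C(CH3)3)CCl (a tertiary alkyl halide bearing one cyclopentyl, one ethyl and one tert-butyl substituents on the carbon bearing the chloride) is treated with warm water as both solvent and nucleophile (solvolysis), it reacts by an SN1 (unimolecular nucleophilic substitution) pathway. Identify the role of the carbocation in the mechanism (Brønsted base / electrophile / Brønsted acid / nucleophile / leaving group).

electrophile

Step 2: H2O donates an oxygen lone pair into the empty p orbital of the cation, giving a protonated alcohol (an oxonium ion).
The carbocation accepts an electron pair into an empty or π* orbital — it is the electrophile.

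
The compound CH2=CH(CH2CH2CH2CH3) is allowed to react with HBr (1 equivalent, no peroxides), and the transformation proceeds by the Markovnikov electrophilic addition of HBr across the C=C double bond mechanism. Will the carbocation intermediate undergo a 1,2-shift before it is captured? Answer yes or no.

no

The first-formed carbocation is secondary.
No single 1,2-shift to an adjacent carbon would produce a more-substituted cation than the one already present, so no rearrangement occurs.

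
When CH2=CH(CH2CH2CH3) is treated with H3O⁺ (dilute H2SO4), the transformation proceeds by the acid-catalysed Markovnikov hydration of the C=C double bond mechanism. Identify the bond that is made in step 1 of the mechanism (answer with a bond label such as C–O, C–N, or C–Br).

C–H

Step 1: The π electrons of the C=C bond attack a proton of H3O⁺; Markovnikov addition places the new C–H on the less-substituted alkene carbon, so the positive charge ends up on the more-substituted carbon — a secondary carbocation. H2O is released.
The bond formed in this step is the C–H bond.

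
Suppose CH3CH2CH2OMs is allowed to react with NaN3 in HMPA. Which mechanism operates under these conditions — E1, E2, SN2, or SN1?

SN2

Conditions: a primary substrate with a strong nucleophile in the polar aprotic solvent HMPA.
These conditions are the textbook signature of the SN2 pathway.
An unhindered substrate with a strong nucleophile in a polar aprotic solvent favours one-step backside displacement.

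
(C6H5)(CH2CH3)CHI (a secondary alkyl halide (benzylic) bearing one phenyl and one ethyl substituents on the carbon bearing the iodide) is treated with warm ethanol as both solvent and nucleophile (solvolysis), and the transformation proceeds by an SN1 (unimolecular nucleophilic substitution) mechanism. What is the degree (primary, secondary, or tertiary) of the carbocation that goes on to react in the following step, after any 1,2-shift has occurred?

Step 1: The C–I bond breaks with both electrons going to the iodide; I⁻ leaves and a secondary carbocation remains.
No single 1,2-shift to an adjacent carbon would give a more-substituted cation, so no rearrangement occurs.

secondary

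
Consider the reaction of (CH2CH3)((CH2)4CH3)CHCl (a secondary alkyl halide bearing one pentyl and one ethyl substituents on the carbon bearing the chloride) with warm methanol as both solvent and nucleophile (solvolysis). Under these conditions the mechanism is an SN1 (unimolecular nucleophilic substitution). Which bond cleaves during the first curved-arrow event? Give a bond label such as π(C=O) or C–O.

C–Cl

Step 1: Unassisted departure of Cl⁻ (taking the C–Cl bonding pair) generates a secondary carbocation.
The bond broken in this step is the C–Cl bond.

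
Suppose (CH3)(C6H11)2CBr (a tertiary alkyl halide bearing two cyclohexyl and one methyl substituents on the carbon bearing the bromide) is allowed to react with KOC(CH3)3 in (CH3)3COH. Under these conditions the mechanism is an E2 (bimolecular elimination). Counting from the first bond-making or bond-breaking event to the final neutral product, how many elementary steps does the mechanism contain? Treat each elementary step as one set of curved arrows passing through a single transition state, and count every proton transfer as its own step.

1

Step 1: The strong base (CH3)3CO⁻ removes a β-hydrogen; in the same concerted event the electrons of the breaking C–H bond form the new π(C=C) bond and the C–Br σ-bond breaks, expelling Br⁻. Anti-periplanar geometry; one transition state.
Total: 1 elementary step.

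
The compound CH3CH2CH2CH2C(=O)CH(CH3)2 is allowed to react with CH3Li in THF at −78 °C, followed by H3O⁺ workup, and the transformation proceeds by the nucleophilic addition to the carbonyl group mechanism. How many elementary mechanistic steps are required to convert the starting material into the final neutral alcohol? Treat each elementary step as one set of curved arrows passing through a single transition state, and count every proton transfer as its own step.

2

Step 1: Nucleophilic addition: the carbanion-like carbon of CH3Li adds to the carbonyl carbon, pushing the π(C=O) electron pair onto oxygen and giving a tetrahedral alkoxide.
Step 2: The alkoxide picks up a proton during H3O⁺ workup to yield an alcohol.
Total: 2 elementary steps.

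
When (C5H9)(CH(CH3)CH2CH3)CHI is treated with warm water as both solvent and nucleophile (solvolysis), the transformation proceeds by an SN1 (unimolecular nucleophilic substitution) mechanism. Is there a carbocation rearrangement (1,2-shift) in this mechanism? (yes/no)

The first-formed carbocation is secondary.
The adjacent sec-butyl carbon already bears 2 other carbon substituents and has a hydrogen to migrate; after a 1,2-hydride shift from that carbon the positive charge sits on a tertiary centre.
Tertiary is more stable than secondary, so the shift occurs.

yes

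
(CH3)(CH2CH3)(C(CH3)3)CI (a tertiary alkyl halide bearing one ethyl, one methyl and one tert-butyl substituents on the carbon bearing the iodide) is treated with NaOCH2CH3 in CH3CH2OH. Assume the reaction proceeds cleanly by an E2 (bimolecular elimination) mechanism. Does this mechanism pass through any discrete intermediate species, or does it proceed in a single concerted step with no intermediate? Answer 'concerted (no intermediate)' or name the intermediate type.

The strong base CH3CH2O⁻ removes a β-hydrogen; in the same concerted event the electrons of the breaking C–H bond form the new π(C=C) bond and the C–I σ-bond breaks, expelling I⁻. Anti-periplanar geometry; one transition state.
All bond changes occur in one transition state; no discrete intermediate is formed.

concerted (no intermediate)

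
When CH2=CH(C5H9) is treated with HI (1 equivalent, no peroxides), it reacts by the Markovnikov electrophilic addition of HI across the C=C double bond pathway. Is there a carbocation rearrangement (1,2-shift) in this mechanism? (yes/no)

The first-formed carbocation is secondary.
The adjacent cyclopentyl carbon already bears 2 other carbon substituents and has a hydrogen to migrate; after a 1,2-hydride shift from that carbon the positive charge sits on a tertiary centre.
Tertiary is more stable than secondary, so the shift occurs.

yes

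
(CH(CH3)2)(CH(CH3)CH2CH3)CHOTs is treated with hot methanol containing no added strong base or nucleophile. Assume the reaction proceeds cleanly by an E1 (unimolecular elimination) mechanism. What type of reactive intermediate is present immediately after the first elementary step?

Step 1: The C–O bond breaks with both electrons going to the tosylate; TsO⁻ leaves and a secondary carbocation remains.
After step 1 the species present is a secondary carbocation.

secondary carbocation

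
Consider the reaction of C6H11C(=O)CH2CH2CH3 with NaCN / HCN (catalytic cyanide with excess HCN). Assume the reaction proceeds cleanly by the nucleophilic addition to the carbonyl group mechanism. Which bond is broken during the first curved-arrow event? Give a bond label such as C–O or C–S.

Step 1: CN⁻ attacks the sp² carbonyl carbon; the C=O π bond breaks and the electrons end up as a lone pair on the alkoxide oxygen of the tetrahedral intermediate.
The bond broken in this step is the π(C=O) bond.

π(C=O)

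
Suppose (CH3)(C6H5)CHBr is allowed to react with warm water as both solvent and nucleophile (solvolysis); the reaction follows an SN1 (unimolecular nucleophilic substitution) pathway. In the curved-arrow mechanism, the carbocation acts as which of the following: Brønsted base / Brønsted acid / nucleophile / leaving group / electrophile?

Step 2: Nucleophilic capture: the oxygen of H2O bonds to the cationic carbon, producing an oxonium-ion intermediate.
The carbocation accepts an electron pair into an empty or π* orbital — it is the electrophile.

electrophile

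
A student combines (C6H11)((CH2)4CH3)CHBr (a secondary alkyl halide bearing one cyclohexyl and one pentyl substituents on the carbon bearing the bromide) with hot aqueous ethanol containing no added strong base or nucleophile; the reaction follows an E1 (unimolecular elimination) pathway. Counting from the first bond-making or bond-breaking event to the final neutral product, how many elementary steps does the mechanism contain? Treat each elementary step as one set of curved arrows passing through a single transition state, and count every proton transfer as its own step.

Step 1: Ionisation: the C–Br σ-bond cleaves heterolytically; both bonding electrons depart with Br⁻, leaving a secondary carbocation at the α-carbon.
Step 2: A 1,2-hydride shift from the adjacent cyclohexyl carbon moves the positive charge from the secondary centre to an adjacent carbon, generating a more stable tertiary carbocation.
Step 3: Loss of a β-proton to a water (or ethanol) molecule of the solvent: the C–H bonding pair collapses toward the cationic carbon to form the C=C π bond, yielding the alkene.
Total: 3 elementary steps.

3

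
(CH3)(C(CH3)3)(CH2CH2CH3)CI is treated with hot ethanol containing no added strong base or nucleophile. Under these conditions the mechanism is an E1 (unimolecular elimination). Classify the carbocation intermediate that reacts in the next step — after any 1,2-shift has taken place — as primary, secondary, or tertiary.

tertiary

Step 1: The C–I bond breaks with both electrons going to the iodide; I⁻ leaves and a tertiary carbocation remains.
No single 1,2-shift to an adjacent carbon would give a more-substituted cation, so no rearrangement occurs.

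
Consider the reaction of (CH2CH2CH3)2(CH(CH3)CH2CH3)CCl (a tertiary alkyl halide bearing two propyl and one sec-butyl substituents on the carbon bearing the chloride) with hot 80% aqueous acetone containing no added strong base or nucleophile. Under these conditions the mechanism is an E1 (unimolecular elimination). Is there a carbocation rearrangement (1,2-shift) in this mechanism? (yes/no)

no

The first-formed carbocation is tertiary.
No single 1,2-shift to an adjacent carbon would produce a more-substituted cation than the one already present, so no rearrangement occurs.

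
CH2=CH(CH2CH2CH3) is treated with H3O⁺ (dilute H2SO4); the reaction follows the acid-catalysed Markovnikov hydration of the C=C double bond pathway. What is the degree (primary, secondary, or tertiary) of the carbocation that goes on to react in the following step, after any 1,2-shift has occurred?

secondary

Step 1: Protonation of the alkene by H3O⁺: the π bond acts as the nucleophile and picks up H⁺, giving the more stable (Markovnikov) secondary carbocation. H2O is released.
No single 1,2-shift to an adjacent carbon would give a more-substituted cation, so no rearrangement occurs.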